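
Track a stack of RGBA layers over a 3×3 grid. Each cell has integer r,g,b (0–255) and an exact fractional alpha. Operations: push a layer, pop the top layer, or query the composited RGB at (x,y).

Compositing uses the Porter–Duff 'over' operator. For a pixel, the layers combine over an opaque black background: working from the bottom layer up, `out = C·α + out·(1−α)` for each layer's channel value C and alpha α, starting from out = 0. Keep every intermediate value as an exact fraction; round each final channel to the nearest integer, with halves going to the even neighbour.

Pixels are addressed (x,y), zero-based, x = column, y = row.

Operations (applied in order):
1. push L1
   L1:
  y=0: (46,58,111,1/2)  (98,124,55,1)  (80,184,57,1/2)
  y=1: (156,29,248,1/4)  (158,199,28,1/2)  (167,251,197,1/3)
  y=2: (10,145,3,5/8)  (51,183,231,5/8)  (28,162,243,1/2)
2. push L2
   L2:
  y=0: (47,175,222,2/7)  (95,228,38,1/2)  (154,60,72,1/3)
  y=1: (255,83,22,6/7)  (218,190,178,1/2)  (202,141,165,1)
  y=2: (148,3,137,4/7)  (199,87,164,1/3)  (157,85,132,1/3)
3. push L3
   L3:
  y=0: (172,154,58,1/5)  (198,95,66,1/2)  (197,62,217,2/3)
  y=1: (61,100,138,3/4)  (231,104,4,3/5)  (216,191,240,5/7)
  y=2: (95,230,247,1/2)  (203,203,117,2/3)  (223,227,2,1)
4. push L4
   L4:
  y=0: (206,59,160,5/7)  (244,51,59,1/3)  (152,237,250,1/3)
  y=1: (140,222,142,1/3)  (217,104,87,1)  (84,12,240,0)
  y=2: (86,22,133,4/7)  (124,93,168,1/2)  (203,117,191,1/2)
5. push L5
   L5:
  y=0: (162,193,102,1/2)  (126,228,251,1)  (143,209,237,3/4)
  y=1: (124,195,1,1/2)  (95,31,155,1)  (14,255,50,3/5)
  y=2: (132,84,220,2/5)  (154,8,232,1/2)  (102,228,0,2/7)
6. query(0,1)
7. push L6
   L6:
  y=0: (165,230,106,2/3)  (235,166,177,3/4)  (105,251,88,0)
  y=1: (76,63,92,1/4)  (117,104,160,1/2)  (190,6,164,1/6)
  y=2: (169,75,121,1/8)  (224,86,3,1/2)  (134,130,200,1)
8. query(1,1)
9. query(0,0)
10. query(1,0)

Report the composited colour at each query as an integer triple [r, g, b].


at x=0,y=1 over L1,L2,L3,L4,L5:
+L1 (α=1/4) → [39, 29/4, 62]
+L2 (α=6/7) → [1569/7, 2021/28, 194/7]
+L3 (α=3/4) → [1425/14, 10421/112, 773/7]
+L4 (α=1/3) → [2405/21, 22853/168, 2540/21]
+L5 (α=1/2) → [5009/42, 55613/336, 2561/42]
rounded: [119, 166, 61]

query (1,1) [L1,L2,L3,L4,L5,L6] — begin 0,0,0
after L1 α=1/2: [79, 199/2, 14]
after L2 α=1/2: [297/2, 579/4, 96]
after L3 α=3/5: [198, 1203/10, 204/5]
after L4 α=1: [217, 104, 87]
after L5 α=1: [95, 31, 155]
after L6 α=1/2: [106, 135/2, 315/2]
→ [106, 68, 158]

at x=0,y=0 over L1,L2,L3,L4,L5,L6:
after L1 α=1/2: [23, 29, 111/2]
after L2 α=2/7: [209/7, 495/7, 1443/14]
after L3 α=1/5: [408/7, 3058/35, 3292/35]
after L4 α=5/7: [8026/49, 16441/245, 34584/245]
after L5 α=1/2: [7982/49, 31863/245, 29787/245]
after L6 α=2/3: [24152/147, 144563/735, 81727/735]
→ [164, 197, 111]

query (1,0) [L1,L2,L3,L4,L5,L6] — begin 0,0,0
after L1 α=1: [98, 124, 55]
after L2 α=1/2: [193/2, 176, 93/2]
after L3 α=1/2: [589/4, 271/2, 225/4]
after L4 α=1/3: [359/2, 322/3, 343/6]
after L5 α=1: [126, 228, 251]
after L6 α=3/4: [831/4, 363/2, 391/2]
= [208, 182, 196]


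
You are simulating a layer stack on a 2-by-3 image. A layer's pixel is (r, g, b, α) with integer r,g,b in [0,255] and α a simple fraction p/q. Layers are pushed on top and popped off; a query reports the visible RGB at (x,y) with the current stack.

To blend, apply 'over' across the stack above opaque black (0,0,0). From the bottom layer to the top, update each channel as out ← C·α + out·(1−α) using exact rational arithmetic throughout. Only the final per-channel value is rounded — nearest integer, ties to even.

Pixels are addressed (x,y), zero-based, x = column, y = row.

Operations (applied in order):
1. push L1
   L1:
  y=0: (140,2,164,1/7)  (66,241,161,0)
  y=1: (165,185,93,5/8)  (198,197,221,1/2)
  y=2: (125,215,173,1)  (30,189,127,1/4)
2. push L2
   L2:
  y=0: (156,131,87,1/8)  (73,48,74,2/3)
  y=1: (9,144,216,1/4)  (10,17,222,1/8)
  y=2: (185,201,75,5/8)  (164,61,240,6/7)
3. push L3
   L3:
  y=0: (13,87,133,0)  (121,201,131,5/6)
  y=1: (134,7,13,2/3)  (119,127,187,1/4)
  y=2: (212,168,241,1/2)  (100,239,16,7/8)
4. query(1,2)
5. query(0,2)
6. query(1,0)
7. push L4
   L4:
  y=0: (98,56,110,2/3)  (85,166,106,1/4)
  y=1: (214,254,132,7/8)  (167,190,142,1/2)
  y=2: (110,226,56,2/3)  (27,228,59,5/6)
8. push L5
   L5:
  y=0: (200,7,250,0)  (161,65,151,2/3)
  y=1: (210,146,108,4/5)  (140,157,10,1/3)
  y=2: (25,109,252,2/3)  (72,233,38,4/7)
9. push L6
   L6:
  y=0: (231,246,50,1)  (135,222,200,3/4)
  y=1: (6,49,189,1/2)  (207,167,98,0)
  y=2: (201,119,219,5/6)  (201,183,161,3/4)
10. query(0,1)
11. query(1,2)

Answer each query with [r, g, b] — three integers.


query (1,2) [L1,L2,L3] — begin 0,0,0
L1 α=1/4: [15/2, 189/4, 127/4]
L2 α=6/7: [1983/14, 1653/28, 841/4]
L3 α=7/8: [11783/112, 48497/224, 1289/32]
rounded: [105, 217, 40]

(0,2) stack=L1,L2,L3; from [0,0,0]:
L1 α=1: [125, 215, 173]
L2 α=5/8: [325/2, 825/4, 447/4]
L3 α=1/2: [749/4, 1497/8, 1411/8]
= [187, 187, 176]

at x=1,y=0 over L1,L2,L3:
L1 α=0: [0, 0, 0]
L2 α=2/3: [146/3, 32, 148/3]
L3 α=5/6: [1961/18, 1037/6, 2113/18]
= [109, 173, 117]

query (0,1) [L1,L2,L3,L4,L5,L6] — begin 0,0,0
+L1 (α=5/8) → [825/8, 925/8, 465/8]
+L2 (α=1/4) → [2547/32, 3927/32, 3123/32]
+L3 (α=2/3) → [11123/96, 4375/96, 3955/96]
+L4 (α=7/8) → [154931/768, 175063/768, 92659/768]
+L5 (α=4/5) → [800051/3840, 124715/768, 84887/768]
+L6 (α=1/2) → [823091/7680, 162347/1536, 230039/1536]
rounded: [107, 106, 150]

(1,2) stack=L1,L2,L3,L4,L5,L6; from [0,0,0]:
L1 α=1/4: [15/2, 189/4, 127/4]
L2 α=6/7: [1983/14, 1653/28, 841/4]
L3 α=7/8: [11783/112, 48497/224, 1289/32]
L4 α=5/6: [26903/672, 303857/1344, 10729/192]
L5 α=4/7: [91415/1568, 721393/3136, 20457/448]
L6 α=3/4: [1036919/6272, 2443057/12544, 236841/1792]
rounded: [165, 195, 132]


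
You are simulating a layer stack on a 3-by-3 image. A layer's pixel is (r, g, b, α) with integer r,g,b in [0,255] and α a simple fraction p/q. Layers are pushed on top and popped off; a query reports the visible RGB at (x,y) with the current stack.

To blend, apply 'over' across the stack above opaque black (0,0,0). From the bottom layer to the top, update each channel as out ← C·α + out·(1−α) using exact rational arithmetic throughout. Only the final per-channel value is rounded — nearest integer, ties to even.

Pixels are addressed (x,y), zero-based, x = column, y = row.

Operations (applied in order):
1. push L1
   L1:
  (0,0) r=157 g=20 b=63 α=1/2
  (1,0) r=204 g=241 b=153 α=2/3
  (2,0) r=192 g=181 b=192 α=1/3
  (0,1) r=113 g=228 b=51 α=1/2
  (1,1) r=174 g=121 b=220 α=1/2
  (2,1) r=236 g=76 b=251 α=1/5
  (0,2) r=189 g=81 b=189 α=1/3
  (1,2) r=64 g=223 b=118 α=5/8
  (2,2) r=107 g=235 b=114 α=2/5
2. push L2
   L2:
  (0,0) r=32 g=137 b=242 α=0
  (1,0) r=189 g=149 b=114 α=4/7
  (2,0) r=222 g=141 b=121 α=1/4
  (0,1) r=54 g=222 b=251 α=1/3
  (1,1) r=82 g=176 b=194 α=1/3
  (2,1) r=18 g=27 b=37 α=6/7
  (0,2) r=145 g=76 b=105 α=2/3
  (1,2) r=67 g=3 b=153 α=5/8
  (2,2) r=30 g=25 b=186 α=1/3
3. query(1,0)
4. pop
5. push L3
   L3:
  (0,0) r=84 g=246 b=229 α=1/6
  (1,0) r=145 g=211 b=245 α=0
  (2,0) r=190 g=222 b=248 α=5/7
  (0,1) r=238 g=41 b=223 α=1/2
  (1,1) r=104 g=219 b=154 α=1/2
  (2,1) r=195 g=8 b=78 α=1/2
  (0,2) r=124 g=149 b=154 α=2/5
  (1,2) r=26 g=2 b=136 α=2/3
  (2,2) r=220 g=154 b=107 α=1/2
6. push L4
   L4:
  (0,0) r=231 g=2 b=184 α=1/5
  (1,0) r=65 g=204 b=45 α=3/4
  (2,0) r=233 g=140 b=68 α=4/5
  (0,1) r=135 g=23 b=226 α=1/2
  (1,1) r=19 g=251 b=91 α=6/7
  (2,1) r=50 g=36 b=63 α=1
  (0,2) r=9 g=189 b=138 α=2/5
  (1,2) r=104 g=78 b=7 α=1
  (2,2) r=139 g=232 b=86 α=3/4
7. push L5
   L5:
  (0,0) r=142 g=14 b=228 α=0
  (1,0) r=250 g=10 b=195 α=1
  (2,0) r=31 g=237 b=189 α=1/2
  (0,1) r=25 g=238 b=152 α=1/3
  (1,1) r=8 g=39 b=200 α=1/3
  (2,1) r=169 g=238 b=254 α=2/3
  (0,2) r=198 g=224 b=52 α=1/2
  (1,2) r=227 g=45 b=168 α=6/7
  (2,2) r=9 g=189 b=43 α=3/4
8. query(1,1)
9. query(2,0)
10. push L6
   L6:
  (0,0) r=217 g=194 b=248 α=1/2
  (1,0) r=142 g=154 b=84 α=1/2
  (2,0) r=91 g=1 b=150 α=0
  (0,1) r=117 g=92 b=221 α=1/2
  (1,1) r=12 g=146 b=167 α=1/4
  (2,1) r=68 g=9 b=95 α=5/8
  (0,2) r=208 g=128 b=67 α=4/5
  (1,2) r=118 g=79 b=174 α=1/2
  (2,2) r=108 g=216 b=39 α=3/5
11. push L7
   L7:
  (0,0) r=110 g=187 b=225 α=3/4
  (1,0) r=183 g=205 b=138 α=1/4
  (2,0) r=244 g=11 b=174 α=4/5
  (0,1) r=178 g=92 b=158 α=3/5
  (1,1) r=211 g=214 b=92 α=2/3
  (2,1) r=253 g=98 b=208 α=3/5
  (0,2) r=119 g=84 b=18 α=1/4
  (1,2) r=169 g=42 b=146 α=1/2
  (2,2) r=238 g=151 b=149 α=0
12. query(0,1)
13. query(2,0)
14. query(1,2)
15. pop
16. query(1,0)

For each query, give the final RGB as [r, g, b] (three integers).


(1,0) stack=L1,L2; from [0,0,0]:
L1 α=2/3: [136, 482/3, 102]
L2 α=4/7: [1164/7, 154, 762/7]
= [166, 154, 109]

at x=1,y=1 over L1,L3,L4,L5:
after L1 α=1/2: [87, 121/2, 110]
after L3 α=1/2: [191/2, 559/4, 132]
after L4 α=6/7: [419/14, 6583/28, 678/7]
after L5 α=1/3: [475/21, 7129/42, 2756/21]
= [23, 170, 131]

at x=2,y=0 over L1,L3,L4,L5:
L1 α=1/3: [64, 181/3, 64]
L3 α=5/7: [154, 3692/21, 1368/7]
L4 α=4/5: [1086/5, 15452/105, 3272/35]
L5 α=1/2: [1241/10, 40337/210, 9887/70]
= [124, 192, 141]

query (0,1) [L1,L3,L4,L5,L6,L7] — begin 0,0,0
L1 α=1/2: [113/2, 114, 51/2]
L3 α=1/2: [589/4, 155/2, 497/4]
L4 α=1/2: [1129/8, 201/4, 1401/8]
L5 α=1/3: [1229/12, 677/6, 2009/12]
L6 α=1/2: [2633/24, 1229/12, 4661/24]
L7 α=3/5: [9041/60, 577/6, 10349/60]
→ [151, 96, 172]

query (2,0) [L1,L3,L4,L5,L6,L7] — begin 0,0,0
after L1 α=1/3: [64, 181/3, 64]
after L3 α=5/7: [154, 3692/21, 1368/7]
after L4 α=4/5: [1086/5, 15452/105, 3272/35]
after L5 α=1/2: [1241/10, 40337/210, 9887/70]
after L6 α=0: [1241/10, 40337/210, 9887/70]
after L7 α=4/5: [11001/50, 49577/1050, 58607/350]
rounded: [220, 47, 167]

at x=1,y=2 over L1,L3,L4,L5,L6,L7:
after L1 α=5/8: [40, 1115/8, 295/4]
after L3 α=2/3: [92/3, 1147/24, 461/4]
after L4 α=1: [104, 78, 7]
after L5 α=6/7: [1466/7, 348/7, 145]
after L6 α=1/2: [1146/7, 901/14, 319/2]
after L7 α=1/2: [2329/14, 1489/28, 611/4]
= [166, 53, 153]

at x=1,y=0 over L1,L3,L4,L5,L6:
+L1 (α=2/3) → [136, 482/3, 102]
+L3 (α=0) → [136, 482/3, 102]
+L4 (α=3/4) → [331/4, 1159/6, 237/4]
+L5 (α=1) → [250, 10, 195]
+L6 (α=1/2) → [196, 82, 279/2]
= [196, 82, 140]


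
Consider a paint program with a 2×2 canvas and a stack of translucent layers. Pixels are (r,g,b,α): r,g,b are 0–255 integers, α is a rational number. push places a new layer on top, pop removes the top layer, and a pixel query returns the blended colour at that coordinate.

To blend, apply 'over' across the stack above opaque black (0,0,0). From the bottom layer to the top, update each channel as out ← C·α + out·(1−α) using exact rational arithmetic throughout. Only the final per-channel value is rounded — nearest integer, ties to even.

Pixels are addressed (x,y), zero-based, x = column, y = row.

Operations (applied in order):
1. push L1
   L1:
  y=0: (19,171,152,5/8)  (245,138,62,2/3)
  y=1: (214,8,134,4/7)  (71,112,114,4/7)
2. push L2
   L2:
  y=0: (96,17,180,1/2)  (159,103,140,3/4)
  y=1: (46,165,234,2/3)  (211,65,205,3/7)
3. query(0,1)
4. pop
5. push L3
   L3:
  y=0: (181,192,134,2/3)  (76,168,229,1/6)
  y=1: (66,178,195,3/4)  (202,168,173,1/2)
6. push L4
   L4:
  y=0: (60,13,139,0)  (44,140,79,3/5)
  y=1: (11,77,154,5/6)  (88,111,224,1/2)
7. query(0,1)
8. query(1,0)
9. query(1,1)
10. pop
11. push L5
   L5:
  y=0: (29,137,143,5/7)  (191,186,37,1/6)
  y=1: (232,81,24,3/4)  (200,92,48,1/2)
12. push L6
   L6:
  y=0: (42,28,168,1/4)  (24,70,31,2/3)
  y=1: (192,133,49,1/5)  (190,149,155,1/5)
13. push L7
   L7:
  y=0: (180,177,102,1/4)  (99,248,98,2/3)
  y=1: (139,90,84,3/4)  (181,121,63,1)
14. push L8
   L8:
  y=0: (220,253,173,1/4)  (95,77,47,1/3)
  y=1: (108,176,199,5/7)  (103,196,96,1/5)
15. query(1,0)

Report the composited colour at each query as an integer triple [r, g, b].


(0,1) stack=L1,L2; from [0,0,0]:
after L1 α=4/7: [856/7, 32/7, 536/7]
after L2 α=2/3: [500/7, 2342/21, 3812/21]
= [71, 112, 182]

at x=0,y=1 over L1,L3,L4:
+L1 (α=4/7) → [856/7, 32/7, 536/7]
+L3 (α=3/4) → [1121/14, 1885/14, 4631/28]
+L4 (α=5/6) → [1891/84, 2425/28, 26191/168]
rounded: [23, 87, 156]

(1,0) stack=L1,L3,L4; from [0,0,0]:
after L1 α=2/3: [490/3, 92, 124/3]
after L3 α=1/6: [1339/9, 314/3, 1307/18]
after L4 α=3/5: [3866/45, 1888/15, 688/9]
→ [86, 126, 76]

(1,1) stack=L1,L3,L4; from [0,0,0]:
L1 α=4/7: [284/7, 64, 456/7]
L3 α=1/2: [849/7, 116, 1667/14]
L4 α=1/2: [1465/14, 227/2, 4803/28]
= [105, 114, 172]

query (1,0) [L1,L3,L5,L6,L7,L8] — begin 0,0,0
+L1 (α=2/3) → [490/3, 92, 124/3]
+L3 (α=1/6) → [1339/9, 314/3, 1307/18]
+L5 (α=1/6) → [4207/27, 1064/9, 7201/108]
+L6 (α=2/3) → [5503/81, 2324/27, 13897/324]
+L7 (α=2/3) → [21541/243, 15716/81, 77401/972]
+L8 (α=1/3) → [66167/729, 37669/243, 100243/1458]
rounded: [91, 155, 69]


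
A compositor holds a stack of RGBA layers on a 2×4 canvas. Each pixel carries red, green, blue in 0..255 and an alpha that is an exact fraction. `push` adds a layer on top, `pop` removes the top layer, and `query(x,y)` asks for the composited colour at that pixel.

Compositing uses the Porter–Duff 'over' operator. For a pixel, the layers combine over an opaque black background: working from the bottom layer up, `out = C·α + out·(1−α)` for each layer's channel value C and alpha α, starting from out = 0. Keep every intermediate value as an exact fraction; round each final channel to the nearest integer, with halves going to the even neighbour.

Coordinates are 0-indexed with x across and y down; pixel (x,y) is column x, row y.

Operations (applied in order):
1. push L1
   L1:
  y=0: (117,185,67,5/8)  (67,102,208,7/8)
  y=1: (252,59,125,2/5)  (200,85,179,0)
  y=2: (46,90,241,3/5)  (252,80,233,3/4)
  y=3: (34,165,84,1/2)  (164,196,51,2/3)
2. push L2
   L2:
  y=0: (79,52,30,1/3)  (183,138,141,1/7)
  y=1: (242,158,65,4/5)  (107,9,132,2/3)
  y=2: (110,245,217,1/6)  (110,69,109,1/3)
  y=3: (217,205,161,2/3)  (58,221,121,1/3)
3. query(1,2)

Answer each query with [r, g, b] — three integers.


query (1,2) [L1,L2] — begin 0,0,0
after L1 α=3/4: [189, 60, 699/4]
after L2 α=1/3: [488/3, 63, 917/6]
= [163, 63, 153]


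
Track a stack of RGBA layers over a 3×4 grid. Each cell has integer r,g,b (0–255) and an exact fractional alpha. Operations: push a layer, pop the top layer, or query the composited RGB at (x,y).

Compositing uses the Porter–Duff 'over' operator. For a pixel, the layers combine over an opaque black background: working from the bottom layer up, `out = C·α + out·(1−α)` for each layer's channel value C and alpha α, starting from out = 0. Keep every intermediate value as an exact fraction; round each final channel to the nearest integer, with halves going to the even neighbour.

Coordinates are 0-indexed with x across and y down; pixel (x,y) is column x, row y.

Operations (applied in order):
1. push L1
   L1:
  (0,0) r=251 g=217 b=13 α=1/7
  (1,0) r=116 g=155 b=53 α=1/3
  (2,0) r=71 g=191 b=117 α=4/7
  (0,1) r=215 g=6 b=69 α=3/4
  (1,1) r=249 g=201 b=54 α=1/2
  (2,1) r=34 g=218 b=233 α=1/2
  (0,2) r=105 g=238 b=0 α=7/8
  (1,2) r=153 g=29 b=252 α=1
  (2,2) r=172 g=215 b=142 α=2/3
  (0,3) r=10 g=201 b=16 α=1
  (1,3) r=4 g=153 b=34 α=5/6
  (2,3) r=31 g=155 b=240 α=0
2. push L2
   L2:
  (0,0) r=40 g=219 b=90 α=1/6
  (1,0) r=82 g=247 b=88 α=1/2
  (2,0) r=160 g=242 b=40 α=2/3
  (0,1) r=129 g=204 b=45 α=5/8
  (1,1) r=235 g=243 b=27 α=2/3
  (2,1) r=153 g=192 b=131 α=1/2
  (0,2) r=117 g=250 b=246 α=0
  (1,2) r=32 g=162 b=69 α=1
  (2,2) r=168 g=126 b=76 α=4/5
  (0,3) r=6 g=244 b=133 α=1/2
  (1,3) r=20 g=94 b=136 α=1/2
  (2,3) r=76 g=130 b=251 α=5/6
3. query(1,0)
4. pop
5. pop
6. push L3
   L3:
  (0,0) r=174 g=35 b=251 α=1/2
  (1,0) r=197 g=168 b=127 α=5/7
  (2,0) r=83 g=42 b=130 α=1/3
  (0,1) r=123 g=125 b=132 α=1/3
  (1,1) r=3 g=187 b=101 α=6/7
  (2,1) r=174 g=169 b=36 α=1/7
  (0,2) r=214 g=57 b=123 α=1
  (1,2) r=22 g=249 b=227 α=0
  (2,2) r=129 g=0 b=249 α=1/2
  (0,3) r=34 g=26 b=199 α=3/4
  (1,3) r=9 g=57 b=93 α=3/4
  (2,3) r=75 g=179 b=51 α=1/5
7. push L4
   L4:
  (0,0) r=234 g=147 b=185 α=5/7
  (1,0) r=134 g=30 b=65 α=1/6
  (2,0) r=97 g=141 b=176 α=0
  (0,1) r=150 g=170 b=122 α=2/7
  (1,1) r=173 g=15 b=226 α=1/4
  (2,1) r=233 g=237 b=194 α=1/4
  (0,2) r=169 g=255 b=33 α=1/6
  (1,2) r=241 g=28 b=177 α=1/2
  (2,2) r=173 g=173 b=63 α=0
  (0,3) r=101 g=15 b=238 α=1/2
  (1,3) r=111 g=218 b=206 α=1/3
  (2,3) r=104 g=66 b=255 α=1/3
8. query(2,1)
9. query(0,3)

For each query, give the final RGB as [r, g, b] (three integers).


at x=1,y=0 over L1,L2:
after L1 α=1/3: [116/3, 155/3, 53/3]
after L2 α=1/2: [181/3, 448/3, 317/6]
rounded: [60, 149, 53]

(2,1) stack=L3,L4; from [0,0,0]:
L3 α=1/7: [174/7, 169/7, 36/7]
L4 α=1/4: [2153/28, 1083/14, 733/14]
= [77, 77, 52]

(0,3) stack=L3,L4; from [0,0,0]:
L3 α=3/4: [51/2, 39/2, 597/4]
L4 α=1/2: [253/4, 69/4, 1549/8]
→ [63, 17, 194]


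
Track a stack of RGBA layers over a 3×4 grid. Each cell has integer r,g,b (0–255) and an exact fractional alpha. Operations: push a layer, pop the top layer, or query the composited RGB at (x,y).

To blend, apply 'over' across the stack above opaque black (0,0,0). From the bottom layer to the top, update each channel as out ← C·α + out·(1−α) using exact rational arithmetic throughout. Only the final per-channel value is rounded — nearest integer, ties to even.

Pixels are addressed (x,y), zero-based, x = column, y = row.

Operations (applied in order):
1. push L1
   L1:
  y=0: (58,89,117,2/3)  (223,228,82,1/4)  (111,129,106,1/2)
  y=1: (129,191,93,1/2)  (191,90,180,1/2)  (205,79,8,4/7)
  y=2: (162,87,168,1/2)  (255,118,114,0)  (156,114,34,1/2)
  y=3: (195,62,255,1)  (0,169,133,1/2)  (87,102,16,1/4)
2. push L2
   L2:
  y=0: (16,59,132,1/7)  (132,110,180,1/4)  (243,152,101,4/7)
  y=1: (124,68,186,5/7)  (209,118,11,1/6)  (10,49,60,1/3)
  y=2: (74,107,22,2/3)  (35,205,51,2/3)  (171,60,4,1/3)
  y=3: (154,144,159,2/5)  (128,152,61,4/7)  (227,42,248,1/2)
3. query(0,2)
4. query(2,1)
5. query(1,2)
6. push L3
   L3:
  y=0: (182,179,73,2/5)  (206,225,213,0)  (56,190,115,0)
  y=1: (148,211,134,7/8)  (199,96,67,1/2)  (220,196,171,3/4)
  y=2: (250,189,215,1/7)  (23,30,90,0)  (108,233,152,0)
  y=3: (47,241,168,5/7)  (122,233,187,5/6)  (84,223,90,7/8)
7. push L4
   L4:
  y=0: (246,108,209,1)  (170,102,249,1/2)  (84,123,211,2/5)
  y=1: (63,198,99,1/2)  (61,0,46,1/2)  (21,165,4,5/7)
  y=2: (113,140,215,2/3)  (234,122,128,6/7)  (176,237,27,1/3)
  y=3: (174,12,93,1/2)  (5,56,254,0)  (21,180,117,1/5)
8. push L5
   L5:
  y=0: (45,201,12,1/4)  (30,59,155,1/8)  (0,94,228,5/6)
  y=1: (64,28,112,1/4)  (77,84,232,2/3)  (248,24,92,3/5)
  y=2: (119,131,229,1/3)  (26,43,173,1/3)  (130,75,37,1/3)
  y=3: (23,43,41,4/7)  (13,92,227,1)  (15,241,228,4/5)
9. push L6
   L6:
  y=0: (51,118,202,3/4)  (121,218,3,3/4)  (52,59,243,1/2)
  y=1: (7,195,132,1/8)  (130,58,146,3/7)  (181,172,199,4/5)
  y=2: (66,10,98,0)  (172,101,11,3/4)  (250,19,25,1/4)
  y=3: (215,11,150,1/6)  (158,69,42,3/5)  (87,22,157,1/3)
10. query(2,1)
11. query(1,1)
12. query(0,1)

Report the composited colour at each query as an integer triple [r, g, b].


(0,2) stack=L1,L2; from [0,0,0]:
after L1 α=1/2: [81, 87/2, 84]
after L2 α=2/3: [229/3, 515/6, 128/3]
→ [76, 86, 43]

(2,1) stack=L1,L2; from [0,0,0]:
after L1 α=4/7: [820/7, 316/7, 32/7]
after L2 α=1/3: [570/7, 325/7, 484/21]
→ [81, 46, 23]

(1,2) stack=L1,L2; from [0,0,0]:
+L1 (α=0) → [0, 0, 0]
+L2 (α=2/3) → [70/3, 410/3, 34]
rounded: [23, 137, 34]

query (2,1) [L1,L2,L3,L4,L5,L6] — begin 0,0,0
+L1 (α=4/7) → [820/7, 316/7, 32/7]
+L2 (α=1/3) → [570/7, 325/7, 484/21]
+L3 (α=3/4) → [2595/14, 4441/28, 11257/84]
+L4 (α=5/7) → [3330/49, 15991/98, 12097/294]
+L5 (α=3/5) → [43116/245, 19519/245, 52669/735]
+L6 (α=4/5) → [220496/1225, 188079/1225, 637729/3675]
rounded: [180, 154, 174]

query (1,1) [L1,L2,L3,L4,L5,L6] — begin 0,0,0
after L1 α=1/2: [191/2, 45, 90]
after L2 α=1/6: [1373/12, 343/6, 461/6]
after L3 α=1/2: [3761/24, 919/12, 863/12]
after L4 α=1/2: [5225/48, 919/24, 1415/24]
after L5 α=2/3: [12617/144, 4951/72, 12551/72]
after L6 α=3/7: [26657/252, 8083/126, 20435/126]
rounded: [106, 64, 162]

(0,1) stack=L1,L2,L3,L4,L5,L6; from [0,0,0]:
after L1 α=1/2: [129/2, 191/2, 93/2]
after L2 α=5/7: [107, 531/7, 1023/7]
after L3 α=7/8: [1143/8, 5435/28, 7589/56]
after L4 α=1/2: [1647/16, 10979/56, 13133/112]
after L5 α=1/4: [5965/64, 34505/224, 51943/448]
after L6 α=1/8: [42203/512, 40745/256, 60391/512]
= [82, 159, 118]


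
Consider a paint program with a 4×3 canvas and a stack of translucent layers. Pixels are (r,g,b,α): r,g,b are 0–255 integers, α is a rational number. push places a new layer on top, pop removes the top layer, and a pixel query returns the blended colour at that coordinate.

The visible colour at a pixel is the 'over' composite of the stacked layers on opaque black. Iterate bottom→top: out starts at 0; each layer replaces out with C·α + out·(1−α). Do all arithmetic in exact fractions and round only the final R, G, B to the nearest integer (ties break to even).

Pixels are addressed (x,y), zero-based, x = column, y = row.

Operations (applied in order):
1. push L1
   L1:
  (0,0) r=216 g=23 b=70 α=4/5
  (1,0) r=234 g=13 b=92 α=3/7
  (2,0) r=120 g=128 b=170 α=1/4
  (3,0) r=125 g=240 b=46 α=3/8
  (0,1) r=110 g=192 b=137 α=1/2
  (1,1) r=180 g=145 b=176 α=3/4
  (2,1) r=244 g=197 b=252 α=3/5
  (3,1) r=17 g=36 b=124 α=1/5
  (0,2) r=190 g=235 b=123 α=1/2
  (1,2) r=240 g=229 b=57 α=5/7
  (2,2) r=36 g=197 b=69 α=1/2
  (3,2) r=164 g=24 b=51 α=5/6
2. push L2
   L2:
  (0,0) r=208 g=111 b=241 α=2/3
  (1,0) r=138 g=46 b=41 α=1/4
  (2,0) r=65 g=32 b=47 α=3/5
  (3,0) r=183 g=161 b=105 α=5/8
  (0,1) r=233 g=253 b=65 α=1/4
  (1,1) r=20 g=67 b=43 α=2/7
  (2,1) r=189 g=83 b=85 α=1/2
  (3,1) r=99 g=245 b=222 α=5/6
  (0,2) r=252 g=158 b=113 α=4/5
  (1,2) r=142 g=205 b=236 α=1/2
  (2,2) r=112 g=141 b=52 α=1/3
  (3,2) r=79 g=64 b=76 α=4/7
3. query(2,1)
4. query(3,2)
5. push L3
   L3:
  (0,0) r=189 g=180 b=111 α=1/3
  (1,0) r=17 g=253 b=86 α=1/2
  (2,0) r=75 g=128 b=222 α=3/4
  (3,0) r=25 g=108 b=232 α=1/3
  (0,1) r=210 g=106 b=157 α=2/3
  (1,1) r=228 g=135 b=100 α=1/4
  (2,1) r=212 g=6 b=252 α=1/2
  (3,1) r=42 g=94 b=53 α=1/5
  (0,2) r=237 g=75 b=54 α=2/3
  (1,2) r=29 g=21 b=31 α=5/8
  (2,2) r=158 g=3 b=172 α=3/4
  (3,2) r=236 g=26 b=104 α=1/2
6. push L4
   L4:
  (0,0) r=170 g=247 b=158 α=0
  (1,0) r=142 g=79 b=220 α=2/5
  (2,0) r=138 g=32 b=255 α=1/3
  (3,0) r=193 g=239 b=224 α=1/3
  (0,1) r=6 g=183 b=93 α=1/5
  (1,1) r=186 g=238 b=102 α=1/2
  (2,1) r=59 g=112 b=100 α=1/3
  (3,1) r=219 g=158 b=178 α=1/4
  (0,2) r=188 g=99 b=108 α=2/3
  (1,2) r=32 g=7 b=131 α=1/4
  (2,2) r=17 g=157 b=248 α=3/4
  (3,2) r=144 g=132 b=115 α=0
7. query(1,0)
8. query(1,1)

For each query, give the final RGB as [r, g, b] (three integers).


query (2,1) [L1,L2] — begin 0,0,0
L1 α=3/5: [732/5, 591/5, 756/5]
L2 α=1/2: [1677/10, 503/5, 1181/10]
→ [168, 101, 118]

at x=3,y=2 over L1,L2:
L1 α=5/6: [410/3, 20, 85/2]
L2 α=4/7: [726/7, 316/7, 863/14]
→ [104, 45, 62]

(1,0) stack=L1,L2,L3,L4; from [0,0,0]:
+L1 (α=3/7) → [702/7, 39/7, 276/7]
+L2 (α=1/4) → [768/7, 439/28, 1115/28]
+L3 (α=1/2) → [887/14, 7523/56, 3523/56]
+L4 (α=2/5) → [6637/70, 31417/280, 35209/280]
→ [95, 112, 126]

at x=1,y=1 over L1,L2,L3,L4:
+L1 (α=3/4) → [135, 435/4, 132]
+L2 (α=2/7) → [715/7, 2711/28, 746/7]
+L3 (α=1/4) → [3741/28, 11913/112, 1469/14]
+L4 (α=1/2) → [8949/56, 38569/224, 2897/28]
rounded: [160, 172, 103]


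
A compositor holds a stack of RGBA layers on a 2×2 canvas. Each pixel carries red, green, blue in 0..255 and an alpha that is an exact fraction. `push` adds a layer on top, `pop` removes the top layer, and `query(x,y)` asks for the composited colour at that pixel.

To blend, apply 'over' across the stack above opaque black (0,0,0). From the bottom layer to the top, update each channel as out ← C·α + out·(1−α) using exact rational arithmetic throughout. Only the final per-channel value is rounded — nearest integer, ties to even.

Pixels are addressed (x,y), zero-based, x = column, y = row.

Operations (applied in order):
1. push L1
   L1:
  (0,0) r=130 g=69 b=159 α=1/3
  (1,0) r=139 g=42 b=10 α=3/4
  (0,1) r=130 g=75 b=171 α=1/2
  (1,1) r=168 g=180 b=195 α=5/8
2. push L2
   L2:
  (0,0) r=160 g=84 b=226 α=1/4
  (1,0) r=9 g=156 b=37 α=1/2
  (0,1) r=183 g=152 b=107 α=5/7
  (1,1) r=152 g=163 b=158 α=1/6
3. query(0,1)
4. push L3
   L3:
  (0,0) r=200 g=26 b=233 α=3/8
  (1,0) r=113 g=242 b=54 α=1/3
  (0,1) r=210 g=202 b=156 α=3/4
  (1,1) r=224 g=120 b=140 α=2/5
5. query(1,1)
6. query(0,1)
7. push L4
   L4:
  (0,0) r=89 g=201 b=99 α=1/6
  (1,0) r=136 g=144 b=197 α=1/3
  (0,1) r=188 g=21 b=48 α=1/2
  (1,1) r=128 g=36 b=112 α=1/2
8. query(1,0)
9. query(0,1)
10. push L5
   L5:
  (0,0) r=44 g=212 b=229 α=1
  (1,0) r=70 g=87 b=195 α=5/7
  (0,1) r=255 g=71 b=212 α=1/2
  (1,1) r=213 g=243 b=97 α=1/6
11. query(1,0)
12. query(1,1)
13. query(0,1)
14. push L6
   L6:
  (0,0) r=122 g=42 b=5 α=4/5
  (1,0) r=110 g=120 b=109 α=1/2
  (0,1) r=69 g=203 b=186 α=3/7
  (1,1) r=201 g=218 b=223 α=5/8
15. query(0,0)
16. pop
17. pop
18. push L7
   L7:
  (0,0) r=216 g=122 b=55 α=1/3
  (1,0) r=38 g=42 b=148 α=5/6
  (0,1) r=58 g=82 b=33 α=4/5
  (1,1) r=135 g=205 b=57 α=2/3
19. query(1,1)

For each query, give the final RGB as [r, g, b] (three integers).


query (0,1) [L1,L2] — begin 0,0,0
+L1 (α=1/2) → [65, 75/2, 171/2]
+L2 (α=5/7) → [1045/7, 835/7, 706/7]
→ [149, 119, 101]

at x=1,y=1 over L1,L2,L3:
L1 α=5/8: [105, 225/2, 975/8]
L2 α=1/6: [677/6, 1451/12, 6139/48]
L3 α=2/5: [1573/10, 2411/20, 10619/80]
= [157, 121, 133]

at x=0,y=1 over L1,L2,L3:
+L1 (α=1/2) → [65, 75/2, 171/2]
+L2 (α=5/7) → [1045/7, 835/7, 706/7]
+L3 (α=3/4) → [5455/28, 5077/28, 1991/14]
→ [195, 181, 142]

query (1,0) [L1,L2,L3,L4] — begin 0,0,0
after L1 α=3/4: [417/4, 63/2, 15/2]
after L2 α=1/2: [453/8, 375/4, 89/4]
after L3 α=1/3: [905/12, 859/6, 197/6]
after L4 α=1/3: [1721/18, 1291/9, 788/9]
rounded: [96, 143, 88]

at x=0,y=1 over L1,L2,L3,L4:
+L1 (α=1/2) → [65, 75/2, 171/2]
+L2 (α=5/7) → [1045/7, 835/7, 706/7]
+L3 (α=3/4) → [5455/28, 5077/28, 1991/14]
+L4 (α=1/2) → [10719/56, 5665/56, 2663/28]
→ [191, 101, 95]

at x=1,y=0 over L1,L2,L3,L4,L5:
L1 α=3/4: [417/4, 63/2, 15/2]
L2 α=1/2: [453/8, 375/4, 89/4]
L3 α=1/3: [905/12, 859/6, 197/6]
L4 α=1/3: [1721/18, 1291/9, 788/9]
L5 α=5/7: [4871/63, 6497/63, 10351/63]
→ [77, 103, 164]

at x=1,y=1 over L1,L2,L3,L4,L5:
after L1 α=5/8: [105, 225/2, 975/8]
after L2 α=1/6: [677/6, 1451/12, 6139/48]
after L3 α=2/5: [1573/10, 2411/20, 10619/80]
after L4 α=1/2: [2853/20, 3131/40, 19579/160]
after L5 α=1/6: [1235/8, 5075/48, 7561/64]
→ [154, 106, 118]

(0,1) stack=L1,L2,L3,L4,L5; from [0,0,0]:
+L1 (α=1/2) → [65, 75/2, 171/2]
+L2 (α=5/7) → [1045/7, 835/7, 706/7]
+L3 (α=3/4) → [5455/28, 5077/28, 1991/14]
+L4 (α=1/2) → [10719/56, 5665/56, 2663/28]
+L5 (α=1/2) → [24999/112, 9641/112, 8599/56]
rounded: [223, 86, 154]

query (0,0) [L1,L2,L3,L4,L5,L6] — begin 0,0,0
L1 α=1/3: [130/3, 23, 53]
L2 α=1/4: [145/2, 153/4, 385/4]
L3 α=3/8: [1925/16, 1077/32, 4721/32]
L4 α=1/6: [3683/32, 3939/64, 26773/192]
L5 α=1: [44, 212, 229]
L6 α=4/5: [532/5, 76, 249/5]
rounded: [106, 76, 50]

query (1,1) [L1,L2,L3,L4,L7] — begin 0,0,0
+L1 (α=5/8) → [105, 225/2, 975/8]
+L2 (α=1/6) → [677/6, 1451/12, 6139/48]
+L3 (α=2/5) → [1573/10, 2411/20, 10619/80]
+L4 (α=1/2) → [2853/20, 3131/40, 19579/160]
+L7 (α=2/3) → [2751/20, 19531/120, 37819/480]
→ [138, 163, 79]


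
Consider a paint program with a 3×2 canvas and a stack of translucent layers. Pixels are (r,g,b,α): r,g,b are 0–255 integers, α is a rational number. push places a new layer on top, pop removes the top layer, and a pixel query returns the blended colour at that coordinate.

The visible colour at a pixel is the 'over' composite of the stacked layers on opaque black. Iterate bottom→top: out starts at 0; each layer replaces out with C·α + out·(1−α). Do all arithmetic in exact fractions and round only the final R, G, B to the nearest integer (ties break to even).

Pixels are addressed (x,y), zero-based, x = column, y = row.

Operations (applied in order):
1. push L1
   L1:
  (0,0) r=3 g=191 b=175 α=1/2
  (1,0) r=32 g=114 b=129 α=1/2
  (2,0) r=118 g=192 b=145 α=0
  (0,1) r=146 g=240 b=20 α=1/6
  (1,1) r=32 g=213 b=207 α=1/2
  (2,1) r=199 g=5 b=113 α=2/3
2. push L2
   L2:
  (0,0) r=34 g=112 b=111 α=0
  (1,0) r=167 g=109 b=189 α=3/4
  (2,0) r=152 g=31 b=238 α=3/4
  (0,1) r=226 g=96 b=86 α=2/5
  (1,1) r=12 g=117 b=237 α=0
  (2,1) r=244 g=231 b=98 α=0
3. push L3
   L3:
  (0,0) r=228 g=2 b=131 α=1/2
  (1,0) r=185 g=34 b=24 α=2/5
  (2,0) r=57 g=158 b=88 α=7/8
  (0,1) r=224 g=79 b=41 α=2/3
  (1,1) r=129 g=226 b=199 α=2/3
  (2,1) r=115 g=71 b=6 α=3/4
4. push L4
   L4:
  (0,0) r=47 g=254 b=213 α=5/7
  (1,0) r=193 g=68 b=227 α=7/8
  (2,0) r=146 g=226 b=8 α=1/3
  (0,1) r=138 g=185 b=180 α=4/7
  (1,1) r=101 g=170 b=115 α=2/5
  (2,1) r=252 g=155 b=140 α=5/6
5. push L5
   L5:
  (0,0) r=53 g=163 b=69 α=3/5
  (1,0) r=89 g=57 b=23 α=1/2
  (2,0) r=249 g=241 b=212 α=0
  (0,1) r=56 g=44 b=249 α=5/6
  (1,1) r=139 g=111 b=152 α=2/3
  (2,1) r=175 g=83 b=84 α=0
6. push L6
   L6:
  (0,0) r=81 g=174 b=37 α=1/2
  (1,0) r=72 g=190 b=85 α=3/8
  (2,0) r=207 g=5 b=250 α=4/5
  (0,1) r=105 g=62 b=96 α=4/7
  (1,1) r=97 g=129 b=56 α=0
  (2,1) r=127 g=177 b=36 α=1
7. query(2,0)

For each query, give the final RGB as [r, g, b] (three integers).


(2,0) stack=L1,L2,L3,L4,L5,L6; from [0,0,0]:
after L1 α=0: [0, 0, 0]
after L2 α=3/4: [114, 93/4, 357/2]
after L3 α=7/8: [513/8, 4517/32, 1589/16]
after L4 α=1/3: [1097/12, 2711/16, 551/8]
after L5 α=0: [1097/12, 2711/16, 551/8]
after L6 α=4/5: [11033/60, 3031/80, 8551/40]
= [184, 38, 214]


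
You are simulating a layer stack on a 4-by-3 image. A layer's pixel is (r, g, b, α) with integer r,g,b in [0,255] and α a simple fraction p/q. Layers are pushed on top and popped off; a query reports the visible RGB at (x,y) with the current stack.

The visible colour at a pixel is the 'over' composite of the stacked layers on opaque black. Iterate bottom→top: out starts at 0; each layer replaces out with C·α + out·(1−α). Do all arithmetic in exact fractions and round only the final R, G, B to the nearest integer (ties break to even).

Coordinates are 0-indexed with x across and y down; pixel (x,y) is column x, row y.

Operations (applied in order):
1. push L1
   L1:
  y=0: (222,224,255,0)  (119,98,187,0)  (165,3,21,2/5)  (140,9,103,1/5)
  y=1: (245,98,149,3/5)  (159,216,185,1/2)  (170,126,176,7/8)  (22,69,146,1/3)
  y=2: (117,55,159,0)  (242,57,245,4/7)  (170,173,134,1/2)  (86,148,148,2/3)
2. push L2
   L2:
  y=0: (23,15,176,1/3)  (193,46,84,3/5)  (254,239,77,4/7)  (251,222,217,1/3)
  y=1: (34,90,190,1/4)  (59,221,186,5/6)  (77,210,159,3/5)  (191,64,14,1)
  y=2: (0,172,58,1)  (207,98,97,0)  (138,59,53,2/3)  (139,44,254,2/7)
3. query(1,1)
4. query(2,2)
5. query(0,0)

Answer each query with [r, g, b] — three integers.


at x=1,y=1 over L1,L2:
+L1 (α=1/2) → [159/2, 108, 185/2]
+L2 (α=5/6) → [749/12, 1213/6, 2045/12]
= [62, 202, 170]

at x=2,y=2 over L1,L2:
L1 α=1/2: [85, 173/2, 67]
L2 α=2/3: [361/3, 409/6, 173/3]
= [120, 68, 58]

(0,0) stack=L1,L2; from [0,0,0]:
L1 α=0: [0, 0, 0]
L2 α=1/3: [23/3, 5, 176/3]
→ [8, 5, 59]


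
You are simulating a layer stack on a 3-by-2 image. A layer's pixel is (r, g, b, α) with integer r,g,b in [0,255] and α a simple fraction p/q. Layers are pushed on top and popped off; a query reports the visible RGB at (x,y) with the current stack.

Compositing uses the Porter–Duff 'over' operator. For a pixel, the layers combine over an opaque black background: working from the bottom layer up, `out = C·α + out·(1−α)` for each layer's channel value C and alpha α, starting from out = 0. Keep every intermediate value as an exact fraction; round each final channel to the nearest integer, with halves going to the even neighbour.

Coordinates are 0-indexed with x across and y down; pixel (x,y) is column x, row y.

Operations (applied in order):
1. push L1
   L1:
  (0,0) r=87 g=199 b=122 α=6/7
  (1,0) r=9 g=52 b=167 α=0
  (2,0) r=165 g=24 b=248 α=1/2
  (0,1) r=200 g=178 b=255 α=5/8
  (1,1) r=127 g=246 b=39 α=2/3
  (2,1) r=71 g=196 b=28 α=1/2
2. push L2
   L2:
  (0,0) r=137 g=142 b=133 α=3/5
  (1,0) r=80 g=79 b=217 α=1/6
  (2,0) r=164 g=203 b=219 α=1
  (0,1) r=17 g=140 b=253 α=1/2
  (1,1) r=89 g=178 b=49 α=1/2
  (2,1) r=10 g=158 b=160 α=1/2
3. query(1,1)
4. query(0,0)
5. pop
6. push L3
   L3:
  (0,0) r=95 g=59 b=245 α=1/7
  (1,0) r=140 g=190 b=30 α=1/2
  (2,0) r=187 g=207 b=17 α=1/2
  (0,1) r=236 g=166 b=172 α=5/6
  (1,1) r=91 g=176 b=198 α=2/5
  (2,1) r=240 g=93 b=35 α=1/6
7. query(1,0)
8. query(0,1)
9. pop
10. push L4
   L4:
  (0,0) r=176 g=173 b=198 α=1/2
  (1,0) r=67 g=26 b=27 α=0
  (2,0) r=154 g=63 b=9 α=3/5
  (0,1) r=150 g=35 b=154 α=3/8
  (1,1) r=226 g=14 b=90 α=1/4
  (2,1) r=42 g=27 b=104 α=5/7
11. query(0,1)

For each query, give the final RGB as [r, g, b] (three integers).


(1,1) stack=L1,L2; from [0,0,0]:
L1 α=2/3: [254/3, 164, 26]
L2 α=1/2: [521/6, 171, 75/2]
rounded: [87, 171, 38]

query (0,0) [L1,L2] — begin 0,0,0
+L1 (α=6/7) → [522/7, 1194/7, 732/7]
+L2 (α=3/5) → [3921/35, 1074/7, 4257/35]
→ [112, 153, 122]

at x=1,y=0 over L1,L3:
L1 α=0: [0, 0, 0]
L3 α=1/2: [70, 95, 15]
rounded: [70, 95, 15]

at x=0,y=1 over L1,L3:
+L1 (α=5/8) → [125, 445/4, 1275/8]
+L3 (α=5/6) → [435/2, 1255/8, 8155/48]
= [218, 157, 170]

query (0,1) [L1,L4] — begin 0,0,0
L1 α=5/8: [125, 445/4, 1275/8]
L4 α=3/8: [1075/8, 2645/32, 10071/64]
rounded: [134, 83, 157]


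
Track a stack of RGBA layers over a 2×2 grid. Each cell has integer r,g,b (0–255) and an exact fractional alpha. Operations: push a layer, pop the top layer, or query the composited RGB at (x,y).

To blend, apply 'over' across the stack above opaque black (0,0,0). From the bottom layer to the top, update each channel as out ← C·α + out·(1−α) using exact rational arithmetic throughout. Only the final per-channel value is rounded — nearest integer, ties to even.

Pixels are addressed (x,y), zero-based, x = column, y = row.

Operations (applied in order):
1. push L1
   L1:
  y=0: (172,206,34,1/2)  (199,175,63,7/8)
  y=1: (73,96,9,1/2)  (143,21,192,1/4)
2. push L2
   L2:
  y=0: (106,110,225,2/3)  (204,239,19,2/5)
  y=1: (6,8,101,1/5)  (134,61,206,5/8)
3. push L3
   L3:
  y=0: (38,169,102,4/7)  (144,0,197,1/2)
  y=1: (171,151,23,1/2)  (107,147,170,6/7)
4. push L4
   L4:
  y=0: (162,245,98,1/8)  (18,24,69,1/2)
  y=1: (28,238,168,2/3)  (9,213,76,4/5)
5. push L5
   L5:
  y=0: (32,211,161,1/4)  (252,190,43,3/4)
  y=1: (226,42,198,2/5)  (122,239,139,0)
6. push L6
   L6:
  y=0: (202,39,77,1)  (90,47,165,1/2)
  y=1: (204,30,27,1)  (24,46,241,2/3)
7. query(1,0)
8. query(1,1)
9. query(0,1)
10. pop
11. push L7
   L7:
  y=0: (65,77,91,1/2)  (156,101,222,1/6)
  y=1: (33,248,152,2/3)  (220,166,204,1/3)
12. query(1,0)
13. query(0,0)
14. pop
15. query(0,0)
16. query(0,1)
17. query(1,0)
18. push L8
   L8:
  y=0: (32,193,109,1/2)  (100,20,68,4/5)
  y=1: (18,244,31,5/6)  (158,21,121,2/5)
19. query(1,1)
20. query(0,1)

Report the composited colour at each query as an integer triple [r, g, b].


query (1,0) [L1,L2,L3,L4,L5,L6] — begin 0,0,0
+L1 (α=7/8) → [1393/8, 1225/8, 441/8]
+L2 (α=2/5) → [7443/40, 7499/40, 1627/40]
+L3 (α=1/2) → [13203/80, 7499/80, 9507/80]
+L4 (α=1/2) → [14643/160, 9419/160, 15027/160]
+L5 (α=3/4) → [135603/640, 100619/640, 35667/640]
+L6 (α=1/2) → [193203/1280, 130699/1280, 141267/1280]
= [151, 102, 110]

at x=1,y=1 over L1,L2,L3,L4,L5,L6:
L1 α=1/4: [143/4, 21/4, 48]
L2 α=5/8: [3109/32, 1283/32, 587/4]
L3 α=6/7: [3379/32, 29507/224, 4667/28]
L4 α=4/5: [4531/160, 44071/224, 13179/140]
L5 α=0: [4531/160, 44071/224, 13179/140]
L6 α=2/3: [12211/480, 64679/672, 80659/420]
→ [25, 96, 192]

at x=0,y=1 over L1,L2,L3,L4,L5,L6:
+L1 (α=1/2) → [73/2, 48, 9/2]
+L2 (α=1/5) → [152/5, 40, 119/5]
+L3 (α=1/2) → [1007/10, 191/2, 117/5]
+L4 (α=2/3) → [1567/30, 381/2, 599/5]
+L5 (α=2/5) → [6087/50, 1311/10, 3777/25]
+L6 (α=1) → [204, 30, 27]
rounded: [204, 30, 27]

query (1,0) [L1,L2,L3,L4,L5,L7] — begin 0,0,0
after L1 α=7/8: [1393/8, 1225/8, 441/8]
after L2 α=2/5: [7443/40, 7499/40, 1627/40]
after L3 α=1/2: [13203/80, 7499/80, 9507/80]
after L4 α=1/2: [14643/160, 9419/160, 15027/160]
after L5 α=3/4: [135603/640, 100619/640, 35667/640]
after L7 α=1/6: [51857/256, 37849/256, 21361/256]
= [203, 148, 83]

(0,0) stack=L1,L2,L3,L4,L5,L7; from [0,0,0]:
L1 α=1/2: [86, 103, 17]
L2 α=2/3: [298/3, 323/3, 467/3]
L3 α=4/7: [450/7, 999/7, 125]
L4 α=1/8: [153/2, 311/2, 973/8]
L5 α=1/4: [523/8, 1355/8, 4207/32]
L7 α=1/2: [1043/16, 1971/16, 7119/64]
= [65, 123, 111]

at x=0,y=0 over L1,L2,L3,L4,L5:
L1 α=1/2: [86, 103, 17]
L2 α=2/3: [298/3, 323/3, 467/3]
L3 α=4/7: [450/7, 999/7, 125]
L4 α=1/8: [153/2, 311/2, 973/8]
L5 α=1/4: [523/8, 1355/8, 4207/32]
= [65, 169, 131]

query (0,1) [L1,L2,L3,L4,L5] — begin 0,0,0
L1 α=1/2: [73/2, 48, 9/2]
L2 α=1/5: [152/5, 40, 119/5]
L3 α=1/2: [1007/10, 191/2, 117/5]
L4 α=2/3: [1567/30, 381/2, 599/5]
L5 α=2/5: [6087/50, 1311/10, 3777/25]
rounded: [122, 131, 151]

query (1,0) [L1,L2,L3,L4,L5] — begin 0,0,0
L1 α=7/8: [1393/8, 1225/8, 441/8]
L2 α=2/5: [7443/40, 7499/40, 1627/40]
L3 α=1/2: [13203/80, 7499/80, 9507/80]
L4 α=1/2: [14643/160, 9419/160, 15027/160]
L5 α=3/4: [135603/640, 100619/640, 35667/640]
rounded: [212, 157, 56]

(1,1) stack=L1,L2,L3,L4,L5,L8; from [0,0,0]:
after L1 α=1/4: [143/4, 21/4, 48]
after L2 α=5/8: [3109/32, 1283/32, 587/4]
after L3 α=6/7: [3379/32, 29507/224, 4667/28]
after L4 α=4/5: [4531/160, 44071/224, 13179/140]
after L5 α=0: [4531/160, 44071/224, 13179/140]
after L8 α=2/5: [64153/800, 141621/1120, 73417/700]
rounded: [80, 126, 105]

query (0,1) [L1,L2,L3,L4,L5,L8] — begin 0,0,0
after L1 α=1/2: [73/2, 48, 9/2]
after L2 α=1/5: [152/5, 40, 119/5]
after L3 α=1/2: [1007/10, 191/2, 117/5]
after L4 α=2/3: [1567/30, 381/2, 599/5]
after L5 α=2/5: [6087/50, 1311/10, 3777/25]
after L8 α=5/6: [3529/100, 13511/60, 3826/75]
rounded: [35, 225, 51]


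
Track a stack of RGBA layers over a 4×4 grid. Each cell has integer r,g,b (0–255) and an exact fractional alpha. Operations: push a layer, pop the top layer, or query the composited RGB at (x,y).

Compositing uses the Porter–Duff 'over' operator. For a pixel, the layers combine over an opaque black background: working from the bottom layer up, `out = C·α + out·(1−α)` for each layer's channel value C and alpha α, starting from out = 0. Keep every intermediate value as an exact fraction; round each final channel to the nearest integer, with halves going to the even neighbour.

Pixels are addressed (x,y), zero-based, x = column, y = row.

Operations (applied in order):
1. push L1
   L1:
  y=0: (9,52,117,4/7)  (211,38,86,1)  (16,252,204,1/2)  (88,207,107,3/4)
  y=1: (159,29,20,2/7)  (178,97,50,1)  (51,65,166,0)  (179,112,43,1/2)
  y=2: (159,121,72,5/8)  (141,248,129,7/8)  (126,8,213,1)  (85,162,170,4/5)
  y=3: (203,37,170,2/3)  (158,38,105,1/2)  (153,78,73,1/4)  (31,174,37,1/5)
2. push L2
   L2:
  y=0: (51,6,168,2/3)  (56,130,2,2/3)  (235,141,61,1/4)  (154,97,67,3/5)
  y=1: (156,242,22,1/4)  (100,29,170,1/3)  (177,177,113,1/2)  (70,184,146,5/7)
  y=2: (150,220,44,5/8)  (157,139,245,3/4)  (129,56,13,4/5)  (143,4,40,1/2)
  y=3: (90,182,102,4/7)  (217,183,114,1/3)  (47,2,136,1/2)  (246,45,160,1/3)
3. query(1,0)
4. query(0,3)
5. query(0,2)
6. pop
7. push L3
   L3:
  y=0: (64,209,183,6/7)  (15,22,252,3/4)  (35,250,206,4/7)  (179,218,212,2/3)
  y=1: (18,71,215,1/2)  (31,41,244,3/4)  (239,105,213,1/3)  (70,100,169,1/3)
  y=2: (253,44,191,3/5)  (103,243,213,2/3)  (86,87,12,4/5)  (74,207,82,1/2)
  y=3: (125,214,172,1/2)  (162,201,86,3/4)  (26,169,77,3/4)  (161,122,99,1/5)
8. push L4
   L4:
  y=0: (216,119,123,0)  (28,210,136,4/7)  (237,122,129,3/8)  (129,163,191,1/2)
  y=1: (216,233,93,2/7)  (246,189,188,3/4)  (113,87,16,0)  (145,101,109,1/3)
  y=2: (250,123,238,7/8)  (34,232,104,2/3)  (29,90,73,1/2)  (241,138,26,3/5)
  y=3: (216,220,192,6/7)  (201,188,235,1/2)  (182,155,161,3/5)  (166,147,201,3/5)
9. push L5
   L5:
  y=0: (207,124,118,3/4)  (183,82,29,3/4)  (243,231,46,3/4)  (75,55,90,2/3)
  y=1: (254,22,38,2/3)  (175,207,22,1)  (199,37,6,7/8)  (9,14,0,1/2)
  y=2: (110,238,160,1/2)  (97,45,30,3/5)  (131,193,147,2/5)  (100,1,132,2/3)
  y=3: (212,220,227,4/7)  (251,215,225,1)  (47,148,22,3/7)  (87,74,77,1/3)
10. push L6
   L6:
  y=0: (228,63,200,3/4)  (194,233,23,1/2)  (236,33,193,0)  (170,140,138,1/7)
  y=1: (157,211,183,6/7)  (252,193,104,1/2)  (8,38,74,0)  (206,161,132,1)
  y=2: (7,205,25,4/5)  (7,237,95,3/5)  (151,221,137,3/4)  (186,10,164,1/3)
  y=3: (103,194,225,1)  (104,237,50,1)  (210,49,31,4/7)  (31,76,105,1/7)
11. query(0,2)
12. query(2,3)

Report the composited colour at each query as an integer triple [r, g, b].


query (1,0) [L1,L2] — begin 0,0,0
+L1 (α=1) → [211, 38, 86]
+L2 (α=2/3) → [323/3, 298/3, 30]
rounded: [108, 99, 30]

query (0,3) [L1,L2] — begin 0,0,0
L1 α=2/3: [406/3, 74/3, 340/3]
L2 α=4/7: [766/7, 802/7, 748/7]
= [109, 115, 107]

at x=0,y=2 over L1,L2:
+L1 (α=5/8) → [795/8, 605/8, 45]
+L2 (α=5/8) → [8385/64, 10615/64, 355/8]
rounded: [131, 166, 44]

query (0,2) [L1,L3,L4,L5,L6] — begin 0,0,0
+L1 (α=5/8) → [795/8, 605/8, 45]
+L3 (α=3/5) → [3831/20, 1133/20, 663/5]
+L4 (α=7/8) → [38831/160, 18353/160, 8993/40]
+L5 (α=1/2) → [56431/320, 56433/320, 15393/80]
+L6 (α=4/5) → [65391/1600, 318833/1600, 23393/400]
= [41, 199, 58]

(2,3) stack=L1,L3,L4,L5,L6; from [0,0,0]:
L1 α=1/4: [153/4, 39/2, 73/4]
L3 α=3/4: [465/16, 1053/8, 997/16]
L4 α=3/5: [4833/40, 2913/20, 4861/40]
L5 α=3/7: [6243/70, 5133/35, 5521/70]
L6 α=4/7: [77529/490, 22259/245, 25243/490]
rounded: [158, 91, 52]
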